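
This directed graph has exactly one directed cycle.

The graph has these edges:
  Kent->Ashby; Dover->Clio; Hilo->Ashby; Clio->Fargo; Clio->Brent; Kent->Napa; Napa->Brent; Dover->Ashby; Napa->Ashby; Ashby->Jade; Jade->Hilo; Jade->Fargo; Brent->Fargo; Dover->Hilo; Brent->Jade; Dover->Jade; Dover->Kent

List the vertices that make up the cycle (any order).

DFS with gray/black marking from Hilo:
Hilo gray
  Ashby gray
    Jade gray
      Fargo gray
      Fargo black
      Jade→Hilo: Hilo is gray → back edge
Back edge closes the cycle Hilo → Ashby → Jade → Hilo; its vertices are {Hilo, Jade, Ashby}.

Hilo, Jade, Ashby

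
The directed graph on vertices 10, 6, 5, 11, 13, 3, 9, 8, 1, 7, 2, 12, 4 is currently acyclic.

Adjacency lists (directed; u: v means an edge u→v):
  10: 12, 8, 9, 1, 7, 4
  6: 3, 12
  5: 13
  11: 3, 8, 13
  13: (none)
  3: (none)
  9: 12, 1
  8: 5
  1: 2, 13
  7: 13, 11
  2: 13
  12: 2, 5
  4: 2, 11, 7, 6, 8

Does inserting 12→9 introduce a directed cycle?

Adding 12→9 creates a cycle iff 9 can already reach 12.
Path from 9: 9 → 12.
So 9 → … → 12 → 9 is a cycle.

Yes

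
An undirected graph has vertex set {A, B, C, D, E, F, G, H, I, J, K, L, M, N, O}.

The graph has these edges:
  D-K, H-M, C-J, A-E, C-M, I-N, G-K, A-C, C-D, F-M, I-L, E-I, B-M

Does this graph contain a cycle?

No

DFS, tracking each vertex's parent; an edge to a visited non-parent vertex closes a cycle.
Start from C:
visit C (parent –)
  visit A (parent C)
    visit E (parent A)
      E–A: parent, skip
      visit I (parent E)
        visit N (parent I)
          N–I: parent, skip
        visit L (parent I)
          L–I: parent, skip
        I–E: parent, skip
    A–C: parent, skip
  visit M (parent C)
    visit H (parent M)
      H–M: parent, skip
    visit F (parent M)
      F–M: parent, skip
    visit B (parent M)
      B–M: parent, skip
    M–C: parent, skip
  visit D (parent C)
    visit K (parent D)
      K–D: parent, skip
      visit G (parent K)
        G–K: parent, skip
    D–C: parent, skip
  visit J (parent C)
    J–C: parent, skip
visit O (parent –)
No non-parent visited neighbor found — the graph is a forest.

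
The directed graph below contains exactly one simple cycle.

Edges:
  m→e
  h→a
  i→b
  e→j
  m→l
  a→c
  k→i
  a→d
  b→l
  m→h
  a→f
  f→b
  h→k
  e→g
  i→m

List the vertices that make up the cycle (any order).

h, i, k, m

DFS with gray/black marking from m:
m gray
  e gray
    j gray
    j black
    g gray
    g black
  e black
  h gray
    k gray
      i gray
        i→m: m is gray → back edge
Back edge closes the cycle m → h → k → i → m; its vertices are {h, i, k, m}.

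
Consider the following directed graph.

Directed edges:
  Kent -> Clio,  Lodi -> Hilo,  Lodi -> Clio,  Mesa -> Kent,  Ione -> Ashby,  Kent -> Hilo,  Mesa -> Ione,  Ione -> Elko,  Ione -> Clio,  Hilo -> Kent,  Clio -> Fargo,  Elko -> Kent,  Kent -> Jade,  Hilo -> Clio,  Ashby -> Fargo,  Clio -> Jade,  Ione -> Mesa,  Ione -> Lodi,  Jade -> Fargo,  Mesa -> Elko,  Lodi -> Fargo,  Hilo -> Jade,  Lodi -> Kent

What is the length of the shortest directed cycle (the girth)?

2

For each vertex v, BFS finds the shortest path from v back to v.
The shortest such closed walk is Ione → Mesa → Ione, length 2.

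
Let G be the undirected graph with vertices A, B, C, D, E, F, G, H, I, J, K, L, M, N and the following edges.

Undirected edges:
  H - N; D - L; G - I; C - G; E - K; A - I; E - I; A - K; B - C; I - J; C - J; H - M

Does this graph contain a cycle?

Yes

DFS, tracking each vertex's parent; an edge to a visited non-parent vertex closes a cycle.
Start from F:
visit F (parent –)
visit A (parent –)
  visit K (parent A)
    K–A: parent, skip
    visit E (parent K)
      visit I (parent E)
        I–A: A visited and ≠ parent → cycle
Cycle: A – K – E – I – A.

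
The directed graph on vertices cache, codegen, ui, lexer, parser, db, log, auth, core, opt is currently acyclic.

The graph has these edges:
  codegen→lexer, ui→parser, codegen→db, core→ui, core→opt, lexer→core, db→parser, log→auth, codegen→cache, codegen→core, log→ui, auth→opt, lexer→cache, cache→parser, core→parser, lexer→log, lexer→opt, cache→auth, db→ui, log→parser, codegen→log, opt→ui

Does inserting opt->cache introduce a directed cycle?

Adding opt→cache creates a cycle iff cache can already reach opt.
Path from cache: cache → auth → opt.
So cache → … → opt → cache is a cycle.

Yes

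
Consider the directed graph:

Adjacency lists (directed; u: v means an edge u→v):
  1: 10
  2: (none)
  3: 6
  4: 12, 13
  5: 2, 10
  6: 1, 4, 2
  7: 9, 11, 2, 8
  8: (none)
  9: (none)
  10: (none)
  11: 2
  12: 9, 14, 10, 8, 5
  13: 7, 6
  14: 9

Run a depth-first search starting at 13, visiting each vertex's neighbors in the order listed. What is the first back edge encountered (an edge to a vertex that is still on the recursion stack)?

DFS from 13 (visiting each vertex's neighbors in the order listed); mark gray on enter, black on exit:
13 gray
  7 gray
    9 gray
    9 black
    11 gray
      2 gray
      2 black
    11 black
    7→2: 2 black — skip
    8 gray
    8 black
  7 black
  6 gray
    1 gray
      10 gray
      10 black
    1 black
    4 gray
      12 gray
        12→9: 9 black — skip
        14 gray
          14→9: 9 black — skip
        14 black
        12→10: 10 black — skip
        12→8: 8 black — skip
        5 gray
          5→2: 2 black — skip
          5→10: 10 black — skip
        5 black
      12 black
      4→13: 13 is gray → back edge
First back edge: 4 → 13.

4->13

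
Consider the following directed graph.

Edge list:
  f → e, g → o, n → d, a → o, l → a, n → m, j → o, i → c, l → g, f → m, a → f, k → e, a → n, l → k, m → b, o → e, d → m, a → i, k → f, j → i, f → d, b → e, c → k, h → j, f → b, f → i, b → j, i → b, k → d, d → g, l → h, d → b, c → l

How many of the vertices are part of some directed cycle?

12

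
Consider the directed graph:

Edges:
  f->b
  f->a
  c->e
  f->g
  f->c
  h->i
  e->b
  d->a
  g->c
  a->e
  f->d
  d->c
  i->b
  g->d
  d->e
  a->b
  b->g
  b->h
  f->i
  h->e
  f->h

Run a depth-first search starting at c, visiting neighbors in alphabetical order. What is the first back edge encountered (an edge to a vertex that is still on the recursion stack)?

DFS from c (visiting neighbors in alphabetical order); mark gray on enter, black on exit:
c gray
  e gray
    b gray
      g gray
        g→c: c is gray → back edge
First back edge: g → c.

g→c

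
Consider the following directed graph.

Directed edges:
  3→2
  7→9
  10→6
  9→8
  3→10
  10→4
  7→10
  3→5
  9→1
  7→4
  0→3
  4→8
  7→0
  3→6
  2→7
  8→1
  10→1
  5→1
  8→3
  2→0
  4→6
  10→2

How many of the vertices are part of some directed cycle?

A vertex is on a directed cycle iff it belongs to a strongly connected component of size ≥ 2 (or has a self-loop).
The vertices on cycles are {0, 2, 3, 4, 7, 8, 9, 10} — 8 in total.

8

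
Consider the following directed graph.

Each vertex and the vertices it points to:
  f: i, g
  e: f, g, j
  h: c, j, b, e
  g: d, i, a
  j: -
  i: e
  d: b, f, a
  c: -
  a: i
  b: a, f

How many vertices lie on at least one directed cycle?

A vertex is on a directed cycle iff it belongs to a strongly connected component of size ≥ 2 (or has a self-loop).
The vertices on cycles are {a, b, d, e, f, g, i} — 7 in total.

7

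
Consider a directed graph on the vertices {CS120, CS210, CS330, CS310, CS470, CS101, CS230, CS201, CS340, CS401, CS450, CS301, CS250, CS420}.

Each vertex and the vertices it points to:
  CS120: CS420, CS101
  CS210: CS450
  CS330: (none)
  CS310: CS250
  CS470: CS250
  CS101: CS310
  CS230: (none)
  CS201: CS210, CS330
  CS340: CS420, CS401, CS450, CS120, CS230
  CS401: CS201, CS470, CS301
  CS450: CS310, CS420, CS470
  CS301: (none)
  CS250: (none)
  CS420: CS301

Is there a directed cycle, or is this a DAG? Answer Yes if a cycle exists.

DFS with white/gray/black marking, starting from CS101:
CS101 gray
  CS310 gray
    CS250 gray
    CS250 black
  CS310 black
CS101 black
CS120 gray
  CS420 gray
    CS301 gray
    CS301 black
  CS420 black
  CS120→CS101: CS101 black — skip
CS120 black
CS210 gray
  CS450 gray
    CS450→CS310: CS310 black — skip
    CS450→CS420: CS420 black — skip
    CS470 gray
      CS470→CS250: CS250 black — skip
    CS470 black
  CS450 black
CS210 black
CS330 gray
CS330 black
CS230 gray
CS230 black
CS201 gray
  CS201→CS210: CS210 black — skip
  CS201→CS330: CS330 black — skip
CS201 black
CS340 gray
  CS340→CS420: CS420 black — skip
  CS401 gray
    CS401→CS201: CS201 black — skip
    CS401→CS470: CS470 black — skip
    CS401→CS301: CS301 black — skip
  CS401 black
  CS340→CS450: CS450 black — skip
  CS340→CS120: CS120 black — skip
  CS340→CS230: CS230 black — skip
CS340 black
Every edge goes to a white or black vertex — no back edge, so the graph is acyclic.

No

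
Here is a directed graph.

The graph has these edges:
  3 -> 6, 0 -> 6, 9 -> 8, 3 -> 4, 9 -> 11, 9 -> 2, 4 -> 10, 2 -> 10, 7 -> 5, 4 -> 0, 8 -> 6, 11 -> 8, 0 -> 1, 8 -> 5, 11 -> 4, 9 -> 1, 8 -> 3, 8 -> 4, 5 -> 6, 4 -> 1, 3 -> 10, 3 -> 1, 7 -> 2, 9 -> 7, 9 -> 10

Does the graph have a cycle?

DFS with white/gray/black marking, starting from 6:
6 gray
6 black
0 gray
  1 gray
  1 black
  0→6: 6 black — skip
0 black
2 gray
  10 gray
  10 black
2 black
3 gray
  4 gray
    4→10: 10 black — skip
    4→1: 1 black — skip
    4→0: 0 black — skip
  4 black
  3→1: 1 black — skip
  3→6: 6 black — skip
  3→10: 10 black — skip
3 black
5 gray
  5→6: 6 black — skip
5 black
7 gray
  7→5: 5 black — skip
  7→2: 2 black — skip
7 black
8 gray
  8→5: 5 black — skip
  8→3: 3 black — skip
  8→6: 6 black — skip
  8→4: 4 black — skip
8 black
9 gray
  9→7: 7 black — skip
  9→2: 2 black — skip
  9→1: 1 black — skip
  9→8: 8 black — skip
  11 gray
    11→4: 4 black — skip
    11→8: 8 black — skip
  11 black
  9→10: 10 black — skip
9 black
Every edge goes to a white or black vertex — no back edge, so the graph is acyclic.

No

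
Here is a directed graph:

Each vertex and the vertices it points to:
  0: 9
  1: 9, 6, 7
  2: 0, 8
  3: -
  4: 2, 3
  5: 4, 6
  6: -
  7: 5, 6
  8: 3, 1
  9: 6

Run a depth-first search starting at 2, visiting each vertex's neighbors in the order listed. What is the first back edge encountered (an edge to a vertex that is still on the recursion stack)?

4→2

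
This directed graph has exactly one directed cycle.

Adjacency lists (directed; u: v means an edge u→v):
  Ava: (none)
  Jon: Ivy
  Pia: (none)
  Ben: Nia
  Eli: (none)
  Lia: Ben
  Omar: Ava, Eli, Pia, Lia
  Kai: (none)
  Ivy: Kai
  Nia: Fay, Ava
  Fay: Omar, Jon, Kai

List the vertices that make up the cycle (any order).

Ben, Fay, Lia, Nia, Omar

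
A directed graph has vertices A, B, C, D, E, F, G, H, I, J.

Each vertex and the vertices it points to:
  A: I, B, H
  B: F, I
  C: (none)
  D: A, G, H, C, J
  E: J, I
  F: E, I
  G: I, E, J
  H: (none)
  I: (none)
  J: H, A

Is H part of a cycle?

No

H lies on a cycle iff there is a path from H back to itself.
Exploring from H, it never reaches itself; equivalently, its strongly connected component is a singleton.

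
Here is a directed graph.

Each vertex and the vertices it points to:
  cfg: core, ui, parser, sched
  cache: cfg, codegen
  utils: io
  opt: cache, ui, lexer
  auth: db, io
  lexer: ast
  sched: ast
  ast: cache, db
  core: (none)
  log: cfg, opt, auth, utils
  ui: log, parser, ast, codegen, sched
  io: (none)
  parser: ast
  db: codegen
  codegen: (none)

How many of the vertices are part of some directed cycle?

9

A vertex is on a directed cycle iff it belongs to a strongly connected component of size ≥ 2 (or has a self-loop).
The vertices on cycles are {ui, ast, cfg, log, opt, cache, lexer, sched, parser} — 9 in total.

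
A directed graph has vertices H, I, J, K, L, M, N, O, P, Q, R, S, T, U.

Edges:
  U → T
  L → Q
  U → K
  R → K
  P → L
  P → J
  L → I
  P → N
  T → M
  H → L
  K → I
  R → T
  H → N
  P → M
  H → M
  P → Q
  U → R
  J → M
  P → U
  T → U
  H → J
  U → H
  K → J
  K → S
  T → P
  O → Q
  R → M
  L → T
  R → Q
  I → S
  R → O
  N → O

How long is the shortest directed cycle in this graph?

2

For each vertex v, BFS finds the shortest path from v back to v.
The shortest such closed walk is T → U → T, length 2.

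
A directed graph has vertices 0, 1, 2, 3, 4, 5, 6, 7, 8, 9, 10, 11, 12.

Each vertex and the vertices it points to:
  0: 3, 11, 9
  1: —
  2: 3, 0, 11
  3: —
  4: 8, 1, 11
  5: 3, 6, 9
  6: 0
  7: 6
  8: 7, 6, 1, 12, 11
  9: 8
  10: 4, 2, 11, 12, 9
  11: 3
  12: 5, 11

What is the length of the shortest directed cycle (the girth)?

For each vertex v, BFS finds the shortest path from v back to v.
The shortest such closed walk is 8 → 6 → 0 → 9 → 8, length 4.

4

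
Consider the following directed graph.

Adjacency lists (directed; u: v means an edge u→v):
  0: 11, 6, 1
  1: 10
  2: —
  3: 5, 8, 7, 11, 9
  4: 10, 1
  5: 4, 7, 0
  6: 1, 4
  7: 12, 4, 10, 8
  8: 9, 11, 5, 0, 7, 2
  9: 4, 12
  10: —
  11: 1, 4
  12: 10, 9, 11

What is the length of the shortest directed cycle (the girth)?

For each vertex v, BFS finds the shortest path from v back to v.
The shortest such closed walk is 8 → 7 → 8, length 2.

2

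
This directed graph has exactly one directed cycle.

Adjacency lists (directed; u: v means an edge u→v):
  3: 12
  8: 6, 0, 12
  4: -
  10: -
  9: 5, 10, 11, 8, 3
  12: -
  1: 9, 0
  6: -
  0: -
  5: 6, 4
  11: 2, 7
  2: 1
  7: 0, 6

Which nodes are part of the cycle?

1, 2, 9, 11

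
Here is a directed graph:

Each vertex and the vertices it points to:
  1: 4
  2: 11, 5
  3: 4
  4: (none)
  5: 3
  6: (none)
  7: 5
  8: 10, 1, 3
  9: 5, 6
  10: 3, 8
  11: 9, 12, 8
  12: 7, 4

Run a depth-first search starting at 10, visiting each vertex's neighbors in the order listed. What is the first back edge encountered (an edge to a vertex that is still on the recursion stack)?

8→10

DFS from 10 (visiting each vertex's neighbors in the order listed); mark gray on enter, black on exit:
10 gray
  3 gray
    4 gray
    4 black
  3 black
  8 gray
    8→10: 10 is gray → back edge
First back edge: 8 → 10.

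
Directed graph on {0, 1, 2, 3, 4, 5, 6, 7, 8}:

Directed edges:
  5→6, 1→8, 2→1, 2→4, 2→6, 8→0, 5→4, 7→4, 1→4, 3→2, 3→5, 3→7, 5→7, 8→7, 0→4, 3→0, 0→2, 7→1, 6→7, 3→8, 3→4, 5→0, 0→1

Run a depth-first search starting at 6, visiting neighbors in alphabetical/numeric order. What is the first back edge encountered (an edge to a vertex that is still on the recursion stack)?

DFS from 6 (visiting neighbors in alphabetical/numeric order); mark gray on enter, black on exit:
6 gray
  7 gray
    1 gray
      4 gray
      4 black
      8 gray
        0 gray
          0→1: 1 is gray → back edge
First back edge: 0 → 1.

0->1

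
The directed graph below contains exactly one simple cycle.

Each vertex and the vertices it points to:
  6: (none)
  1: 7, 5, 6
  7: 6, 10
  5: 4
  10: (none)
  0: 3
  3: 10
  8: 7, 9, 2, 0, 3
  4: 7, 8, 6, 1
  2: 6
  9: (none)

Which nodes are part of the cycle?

1, 4, 5

DFS with gray/black marking from 4:
4 gray
  7 gray
    6 gray
    6 black
    10 gray
    10 black
  7 black
  8 gray
    8→7: 7 black — skip
    9 gray
    9 black
    2 gray
      2→6: 6 black — skip
    2 black
    0 gray
      3 gray
        3→10: 10 black — skip
      3 black
    0 black
    8→3: 3 black — skip
  8 black
  4→6: 6 black — skip
  1 gray
    1→7: 7 black — skip
    5 gray
      5→4: 4 is gray → back edge
Back edge closes the cycle 4 → 1 → 5 → 4; its vertices are {1, 4, 5}.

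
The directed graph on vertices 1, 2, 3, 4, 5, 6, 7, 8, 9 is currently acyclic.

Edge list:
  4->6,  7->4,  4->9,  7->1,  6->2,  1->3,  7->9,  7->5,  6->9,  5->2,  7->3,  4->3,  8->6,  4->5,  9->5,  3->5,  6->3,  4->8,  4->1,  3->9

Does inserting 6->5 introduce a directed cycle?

Adding 6→5 creates a cycle iff 5 can already reach 6.
Explore from 5: no path reaches 6. The graph stays acyclic.

No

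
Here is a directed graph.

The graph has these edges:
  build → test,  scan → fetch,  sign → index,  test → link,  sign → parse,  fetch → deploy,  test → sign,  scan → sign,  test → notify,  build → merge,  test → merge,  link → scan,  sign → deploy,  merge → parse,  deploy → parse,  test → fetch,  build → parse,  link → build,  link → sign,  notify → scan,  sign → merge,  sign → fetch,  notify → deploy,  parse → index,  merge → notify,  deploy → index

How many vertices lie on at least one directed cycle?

7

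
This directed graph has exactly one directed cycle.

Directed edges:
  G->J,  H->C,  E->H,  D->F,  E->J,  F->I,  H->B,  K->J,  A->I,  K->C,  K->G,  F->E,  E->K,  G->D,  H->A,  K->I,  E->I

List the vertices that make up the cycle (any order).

D, E, F, G, K

DFS with gray/black marking from F:
F gray
  I gray
  I black
  E gray
    E→I: I black — skip
    K gray
      J gray
      J black
      K→I: I black — skip
      C gray
      C black
      G gray
        G→J: J black — skip
        D gray
          D→F: F is gray → back edge
Back edge closes the cycle F → E → K → G → D → F; its vertices are {D, E, F, G, K}.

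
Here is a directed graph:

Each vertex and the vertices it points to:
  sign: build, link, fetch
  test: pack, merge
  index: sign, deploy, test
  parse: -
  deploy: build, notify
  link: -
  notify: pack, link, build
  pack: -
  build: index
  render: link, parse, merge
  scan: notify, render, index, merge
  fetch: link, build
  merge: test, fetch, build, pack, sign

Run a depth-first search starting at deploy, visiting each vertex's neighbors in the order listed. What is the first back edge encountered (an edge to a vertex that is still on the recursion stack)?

DFS from deploy (visiting each vertex's neighbors in the order listed); mark gray on enter, black on exit:
deploy gray
  build gray
    index gray
      sign gray
        sign→build: build is gray → back edge
First back edge: sign → build.

sign->build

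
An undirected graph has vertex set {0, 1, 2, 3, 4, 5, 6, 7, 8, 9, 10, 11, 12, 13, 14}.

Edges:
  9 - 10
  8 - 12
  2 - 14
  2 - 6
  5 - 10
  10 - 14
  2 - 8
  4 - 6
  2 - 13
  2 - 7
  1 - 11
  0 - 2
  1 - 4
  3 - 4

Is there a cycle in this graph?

No

DFS, tracking each vertex's parent; an edge to a visited non-parent vertex closes a cycle.
Start from 0:
visit 0 (parent –)
  visit 2 (parent 0)
    2–0: parent, skip
    visit 6 (parent 2)
      visit 4 (parent 6)
        visit 3 (parent 4)
          3–4: parent, skip
        4–6: parent, skip
        visit 1 (parent 4)
          1–4: parent, skip
          visit 11 (parent 1)
            11–1: parent, skip
      6–2: parent, skip
    visit 7 (parent 2)
      7–2: parent, skip
    visit 13 (parent 2)
      13–2: parent, skip
    visit 14 (parent 2)
      visit 10 (parent 14)
        visit 9 (parent 10)
          9–10: parent, skip
        10–14: parent, skip
        visit 5 (parent 10)
          5–10: parent, skip
      14–2: parent, skip
    visit 8 (parent 2)
      visit 12 (parent 8)
        12–8: parent, skip
      8–2: parent, skip
No non-parent visited neighbor found — the graph is a forest.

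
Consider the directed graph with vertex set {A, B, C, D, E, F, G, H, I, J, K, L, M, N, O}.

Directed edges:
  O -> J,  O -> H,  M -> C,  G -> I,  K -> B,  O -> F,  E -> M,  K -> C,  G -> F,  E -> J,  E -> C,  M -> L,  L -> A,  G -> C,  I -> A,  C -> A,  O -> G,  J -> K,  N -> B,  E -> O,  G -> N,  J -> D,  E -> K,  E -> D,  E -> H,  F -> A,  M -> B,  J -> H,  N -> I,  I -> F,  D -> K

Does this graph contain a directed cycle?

No

DFS with white/gray/black marking, starting from O:
O gray
  J gray
    H gray
    H black
    K gray
      C gray
        A gray
        A black
      C black
      B gray
      B black
    K black
    D gray
      D→K: K black — skip
    D black
  J black
  G gray
    G→C: C black — skip
    I gray
      F gray
        F→A: A black — skip
      F black
      I→A: A black — skip
    I black
    N gray
      N→B: B black — skip
      N→I: I black — skip
    N black
    G→F: F black — skip
  G black
  O→H: H black — skip
  O→F: F black — skip
O black
E gray
  E→K: K black — skip
  E→D: D black — skip
  E→C: C black — skip
  E→O: O black — skip
  E→J: J black — skip
  M gray
    M→C: C black — skip
    L gray
      L→A: A black — skip
    L black
    M→B: B black — skip
  M black
  E→H: H black — skip
E black
Every edge goes to a white or black vertex — no back edge, so the graph is acyclic.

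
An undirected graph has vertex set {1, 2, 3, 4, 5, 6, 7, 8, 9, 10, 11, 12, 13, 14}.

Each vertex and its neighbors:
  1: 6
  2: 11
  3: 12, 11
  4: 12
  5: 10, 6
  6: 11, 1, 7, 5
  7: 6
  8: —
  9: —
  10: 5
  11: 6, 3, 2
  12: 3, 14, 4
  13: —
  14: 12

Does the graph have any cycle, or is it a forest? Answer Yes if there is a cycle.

DFS, tracking each vertex's parent; an edge to a visited non-parent vertex closes a cycle.
Start from 9:
visit 9 (parent –)
visit 1 (parent –)
  visit 6 (parent 1)
    visit 11 (parent 6)
      11–6: parent, skip
      visit 3 (parent 11)
        visit 12 (parent 3)
          12–3: parent, skip
          visit 14 (parent 12)
            14–12: parent, skip
          visit 4 (parent 12)
            4–12: parent, skip
        3–11: parent, skip
      visit 2 (parent 11)
        2–11: parent, skip
    6–1: parent, skip
    visit 7 (parent 6)
      7–6: parent, skip
    visit 5 (parent 6)
      visit 10 (parent 5)
        10–5: parent, skip
      5–6: parent, skip
visit 8 (parent –)
visit 13 (parent –)
No non-parent visited neighbor found — the graph is a forest.

No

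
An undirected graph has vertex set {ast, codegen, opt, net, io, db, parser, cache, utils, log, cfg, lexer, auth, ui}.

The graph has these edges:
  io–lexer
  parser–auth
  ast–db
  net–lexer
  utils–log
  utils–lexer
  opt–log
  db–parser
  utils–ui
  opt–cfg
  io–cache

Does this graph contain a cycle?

No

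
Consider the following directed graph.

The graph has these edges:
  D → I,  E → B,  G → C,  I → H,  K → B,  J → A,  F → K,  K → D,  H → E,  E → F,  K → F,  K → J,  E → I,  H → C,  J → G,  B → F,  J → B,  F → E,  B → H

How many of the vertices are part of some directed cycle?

8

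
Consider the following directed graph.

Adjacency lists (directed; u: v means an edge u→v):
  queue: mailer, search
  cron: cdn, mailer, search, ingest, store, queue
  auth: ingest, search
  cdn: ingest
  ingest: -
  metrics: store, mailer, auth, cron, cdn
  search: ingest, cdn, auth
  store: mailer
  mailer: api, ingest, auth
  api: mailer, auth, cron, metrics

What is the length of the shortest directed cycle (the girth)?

For each vertex v, BFS finds the shortest path from v back to v.
The shortest such closed walk is api → mailer → api, length 2.

2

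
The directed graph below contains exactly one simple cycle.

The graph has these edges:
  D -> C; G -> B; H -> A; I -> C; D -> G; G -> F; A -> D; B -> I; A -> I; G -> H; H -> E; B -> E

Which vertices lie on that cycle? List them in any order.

A, D, G, H

DFS with gray/black marking from G:
G gray
  F gray
  F black
  B gray
    I gray
      C gray
      C black
    I black
    E gray
    E black
  B black
  H gray
    H→E: E black — skip
    A gray
      D gray
        D→G: G is gray → back edge
Back edge closes the cycle G → H → A → D → G; its vertices are {A, D, G, H}.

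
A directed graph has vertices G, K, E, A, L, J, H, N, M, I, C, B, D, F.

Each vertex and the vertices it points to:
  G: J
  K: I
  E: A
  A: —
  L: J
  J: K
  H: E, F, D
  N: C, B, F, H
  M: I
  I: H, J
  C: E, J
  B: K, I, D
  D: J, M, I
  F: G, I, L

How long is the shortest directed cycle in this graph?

3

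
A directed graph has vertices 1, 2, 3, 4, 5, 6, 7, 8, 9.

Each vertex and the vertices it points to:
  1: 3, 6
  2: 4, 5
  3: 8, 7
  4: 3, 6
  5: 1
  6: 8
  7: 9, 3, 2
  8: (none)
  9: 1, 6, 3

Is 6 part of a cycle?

No

6 lies on a cycle iff there is a path from 6 back to itself.
Exploring from 6, it never reaches itself; equivalently, its strongly connected component is a singleton.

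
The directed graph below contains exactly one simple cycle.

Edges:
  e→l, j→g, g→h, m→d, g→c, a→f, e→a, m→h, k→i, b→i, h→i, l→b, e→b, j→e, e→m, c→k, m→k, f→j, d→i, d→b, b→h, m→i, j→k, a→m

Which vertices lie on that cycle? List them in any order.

a, e, f, j

DFS with gray/black marking from j:
j gray
  k gray
    i gray
    i black
  k black
  g gray
    c gray
      c→k: k black — skip
    c black
    h gray
      h→i: i black — skip
    h black
  g black
  e gray
    m gray
      m→k: k black — skip
      m→h: h black — skip
      m→i: i black — skip
      d gray
        d→i: i black — skip
        b gray
          b→i: i black — skip
          b→h: h black — skip
        b black
      d black
    m black
    a gray
      f gray
        f→j: j is gray → back edge
Back edge closes the cycle j → e → a → f → j; its vertices are {a, e, f, j}.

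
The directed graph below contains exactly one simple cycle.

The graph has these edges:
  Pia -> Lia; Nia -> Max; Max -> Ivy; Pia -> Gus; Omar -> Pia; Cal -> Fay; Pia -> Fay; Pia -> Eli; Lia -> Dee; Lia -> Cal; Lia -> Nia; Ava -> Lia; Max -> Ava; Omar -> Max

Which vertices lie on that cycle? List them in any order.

Ava, Lia, Max, Nia

DFS with gray/black marking from Lia:
Lia gray
  Dee gray
  Dee black
  Cal gray
    Fay gray
    Fay black
  Cal black
  Nia gray
    Max gray
      Ava gray
        Ava→Lia: Lia is gray → back edge
Back edge closes the cycle Lia → Nia → Max → Ava → Lia; its vertices are {Ava, Lia, Max, Nia}.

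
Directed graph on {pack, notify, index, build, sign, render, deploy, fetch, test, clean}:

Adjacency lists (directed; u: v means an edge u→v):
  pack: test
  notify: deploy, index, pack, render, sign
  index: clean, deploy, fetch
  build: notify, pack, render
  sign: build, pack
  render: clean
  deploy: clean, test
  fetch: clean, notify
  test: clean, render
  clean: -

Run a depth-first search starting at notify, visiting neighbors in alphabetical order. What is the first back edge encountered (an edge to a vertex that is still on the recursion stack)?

fetch→notify

DFS from notify (visiting neighbors in alphabetical order); mark gray on enter, black on exit:
notify gray
  deploy gray
    clean gray
    clean black
    test gray
      test→clean: clean black — skip
      render gray
        render→clean: clean black — skip
      render black
    test black
  deploy black
  index gray
    index→clean: clean black — skip
    index→deploy: deploy black — skip
    fetch gray
      fetch→clean: clean black — skip
      fetch→notify: notify is gray → back edge
First back edge: fetch → notify.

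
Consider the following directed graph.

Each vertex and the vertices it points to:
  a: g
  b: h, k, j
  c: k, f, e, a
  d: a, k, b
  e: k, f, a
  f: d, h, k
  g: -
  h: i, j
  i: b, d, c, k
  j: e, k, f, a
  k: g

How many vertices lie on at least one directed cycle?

A vertex is on a directed cycle iff it belongs to a strongly connected component of size ≥ 2 (or has a self-loop).
The vertices on cycles are {b, c, d, e, f, h, i, j} — 8 in total.

8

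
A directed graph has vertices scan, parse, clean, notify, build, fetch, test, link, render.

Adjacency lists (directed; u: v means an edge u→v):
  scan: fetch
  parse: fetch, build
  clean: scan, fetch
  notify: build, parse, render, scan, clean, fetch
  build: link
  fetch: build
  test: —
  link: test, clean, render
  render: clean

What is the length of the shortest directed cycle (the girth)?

For each vertex v, BFS finds the shortest path from v back to v.
The shortest such closed walk is build → link → clean → fetch → build, length 4.

4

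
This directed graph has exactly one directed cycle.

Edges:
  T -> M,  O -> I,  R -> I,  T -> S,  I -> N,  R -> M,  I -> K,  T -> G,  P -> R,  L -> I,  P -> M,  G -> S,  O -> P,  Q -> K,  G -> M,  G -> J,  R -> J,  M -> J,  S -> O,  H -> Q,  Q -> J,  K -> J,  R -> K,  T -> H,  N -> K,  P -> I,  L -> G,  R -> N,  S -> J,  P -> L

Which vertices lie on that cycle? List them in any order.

DFS with gray/black marking from S:
S gray
  O gray
    I gray
      N gray
        K gray
          J gray
          J black
        K black
      N black
      I→K: K black — skip
    I black
    P gray
      R gray
        M gray
          M→J: J black — skip
        M black
        R→N: N black — skip
        R→I: I black — skip
        R→J: J black — skip
        R→K: K black — skip
      R black
      P→I: I black — skip
      L gray
        L→I: I black — skip
        G gray
          G→M: M black — skip
          G→S: S is gray → back edge
Back edge closes the cycle S → O → P → L → G → S; its vertices are {G, L, O, P, S}.

G, L, O, P, S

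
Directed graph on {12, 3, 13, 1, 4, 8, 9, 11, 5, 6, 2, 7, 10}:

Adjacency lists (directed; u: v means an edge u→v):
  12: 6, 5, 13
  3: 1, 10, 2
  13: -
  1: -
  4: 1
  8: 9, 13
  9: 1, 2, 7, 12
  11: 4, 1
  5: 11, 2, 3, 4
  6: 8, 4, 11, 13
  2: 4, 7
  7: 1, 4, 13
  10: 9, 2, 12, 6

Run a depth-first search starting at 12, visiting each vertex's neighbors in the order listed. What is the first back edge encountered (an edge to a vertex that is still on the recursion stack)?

9->12

DFS from 12 (visiting each vertex's neighbors in the order listed); mark gray on enter, black on exit:
12 gray
  6 gray
    8 gray
      9 gray
        1 gray
        1 black
        2 gray
          4 gray
            4→1: 1 black — skip
          4 black
          7 gray
            7→1: 1 black — skip
            7→4: 4 black — skip
            13 gray
            13 black
          7 black
        2 black
        9→7: 7 black — skip
        9→12: 12 is gray → back edge
First back edge: 9 → 12.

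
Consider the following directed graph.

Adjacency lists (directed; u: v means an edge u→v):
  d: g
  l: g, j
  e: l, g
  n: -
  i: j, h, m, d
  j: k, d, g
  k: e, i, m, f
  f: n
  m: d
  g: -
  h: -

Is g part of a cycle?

No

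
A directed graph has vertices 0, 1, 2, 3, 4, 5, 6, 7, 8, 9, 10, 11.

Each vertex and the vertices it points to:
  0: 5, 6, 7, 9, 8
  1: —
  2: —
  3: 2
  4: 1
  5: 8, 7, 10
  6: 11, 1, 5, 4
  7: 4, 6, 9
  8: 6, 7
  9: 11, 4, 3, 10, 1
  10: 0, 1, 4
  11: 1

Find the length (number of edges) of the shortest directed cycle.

For each vertex v, BFS finds the shortest path from v back to v.
The shortest such closed walk is 0 → 5 → 10 → 0, length 3.

3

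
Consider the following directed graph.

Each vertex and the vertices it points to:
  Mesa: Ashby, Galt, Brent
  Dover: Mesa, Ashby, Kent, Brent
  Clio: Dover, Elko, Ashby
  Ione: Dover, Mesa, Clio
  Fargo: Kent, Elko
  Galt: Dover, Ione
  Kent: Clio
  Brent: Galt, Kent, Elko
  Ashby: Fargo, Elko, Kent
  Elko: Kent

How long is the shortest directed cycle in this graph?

For each vertex v, BFS finds the shortest path from v back to v.
The shortest such closed walk is Ione → Mesa → Galt → Ione, length 3.

3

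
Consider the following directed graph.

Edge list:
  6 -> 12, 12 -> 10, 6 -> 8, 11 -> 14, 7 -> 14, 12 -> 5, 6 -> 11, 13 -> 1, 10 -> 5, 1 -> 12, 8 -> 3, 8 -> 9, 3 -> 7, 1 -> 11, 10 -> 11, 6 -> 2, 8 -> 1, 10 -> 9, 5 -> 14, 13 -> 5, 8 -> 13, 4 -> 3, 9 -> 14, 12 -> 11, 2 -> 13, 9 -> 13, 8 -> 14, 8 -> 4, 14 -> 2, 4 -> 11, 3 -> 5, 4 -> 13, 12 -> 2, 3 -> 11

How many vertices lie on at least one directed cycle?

9

A vertex is on a directed cycle iff it belongs to a strongly connected component of size ≥ 2 (or has a self-loop).
The vertices on cycles are {1, 2, 5, 9, 10, 11, 12, 13, 14} — 9 in total.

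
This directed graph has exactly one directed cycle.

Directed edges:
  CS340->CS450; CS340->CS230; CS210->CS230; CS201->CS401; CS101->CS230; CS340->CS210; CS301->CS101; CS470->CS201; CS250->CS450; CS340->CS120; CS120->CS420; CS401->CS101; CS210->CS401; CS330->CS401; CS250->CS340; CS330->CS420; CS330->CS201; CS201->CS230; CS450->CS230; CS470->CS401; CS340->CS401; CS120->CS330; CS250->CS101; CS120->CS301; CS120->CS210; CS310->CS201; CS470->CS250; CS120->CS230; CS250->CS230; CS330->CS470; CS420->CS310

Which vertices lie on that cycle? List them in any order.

DFS with gray/black marking from CS120:
CS120 gray
  CS301 gray
    CS101 gray
      CS230 gray
      CS230 black
    CS101 black
  CS301 black
  CS120→CS230: CS230 black — skip
  CS420 gray
    CS310 gray
      CS201 gray
        CS401 gray
          CS401→CS101: CS101 black — skip
        CS401 black
        CS201→CS230: CS230 black — skip
      CS201 black
    CS310 black
  CS420 black
  CS330 gray
    CS330→CS420: CS420 black — skip
    CS330→CS201: CS201 black — skip
    CS330→CS401: CS401 black — skip
    CS470 gray
      CS470→CS201: CS201 black — skip
      CS470→CS401: CS401 black — skip
      CS250 gray
        CS250→CS230: CS230 black — skip
        CS450 gray
          CS450→CS230: CS230 black — skip
        CS450 black
        CS250→CS101: CS101 black — skip
        CS340 gray
          CS340→CS230: CS230 black — skip
          CS340→CS120: CS120 is gray → back edge
Back edge closes the cycle CS120 → CS330 → CS470 → CS250 → CS340 → CS120; its vertices are {CS120, CS250, CS330, CS340, CS470}.

CS120, CS250, CS330, CS340, CS470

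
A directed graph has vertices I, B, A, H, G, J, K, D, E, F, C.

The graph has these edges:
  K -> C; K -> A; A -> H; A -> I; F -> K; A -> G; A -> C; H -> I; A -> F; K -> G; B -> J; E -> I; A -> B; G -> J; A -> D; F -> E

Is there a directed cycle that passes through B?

No

B lies on a cycle iff there is a path from B back to itself.
Exploring from B, it never reaches itself; equivalently, its strongly connected component is a singleton.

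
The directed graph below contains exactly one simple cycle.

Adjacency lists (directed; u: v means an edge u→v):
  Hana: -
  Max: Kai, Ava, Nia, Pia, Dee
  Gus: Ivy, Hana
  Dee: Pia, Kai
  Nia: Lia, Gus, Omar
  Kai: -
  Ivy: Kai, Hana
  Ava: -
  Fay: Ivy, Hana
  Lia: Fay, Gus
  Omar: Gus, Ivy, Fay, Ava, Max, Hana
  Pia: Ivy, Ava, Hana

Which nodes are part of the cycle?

DFS with gray/black marking from Max:
Max gray
  Kai gray
  Kai black
  Ava gray
  Ava black
  Nia gray
    Lia gray
      Fay gray
        Ivy gray
          Ivy→Kai: Kai black — skip
          Hana gray
          Hana black
        Ivy black
        Fay→Hana: Hana black — skip
      Fay black
      Gus gray
        Gus→Ivy: Ivy black — skip
        Gus→Hana: Hana black — skip
      Gus black
    Lia black
    Nia→Gus: Gus black — skip
    Omar gray
      Omar→Gus: Gus black — skip
      Omar→Ivy: Ivy black — skip
      Omar→Fay: Fay black — skip
      Omar→Ava: Ava black — skip
      Omar→Max: Max is gray → back edge
Back edge closes the cycle Max → Nia → Omar → Max; its vertices are {Max, Nia, Omar}.

Max, Nia, Omar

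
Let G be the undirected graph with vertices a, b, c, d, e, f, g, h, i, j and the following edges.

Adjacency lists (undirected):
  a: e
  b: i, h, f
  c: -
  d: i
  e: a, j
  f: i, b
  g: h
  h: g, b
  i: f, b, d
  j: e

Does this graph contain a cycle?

Yes

DFS, tracking each vertex's parent; an edge to a visited non-parent vertex closes a cycle.
Start from g:
visit g (parent –)
  visit h (parent g)
    h–g: parent, skip
    visit b (parent h)
      visit i (parent b)
        visit f (parent i)
          f–i: parent, skip
          f–b: b visited and ≠ parent → cycle
Cycle: b – i – f – b.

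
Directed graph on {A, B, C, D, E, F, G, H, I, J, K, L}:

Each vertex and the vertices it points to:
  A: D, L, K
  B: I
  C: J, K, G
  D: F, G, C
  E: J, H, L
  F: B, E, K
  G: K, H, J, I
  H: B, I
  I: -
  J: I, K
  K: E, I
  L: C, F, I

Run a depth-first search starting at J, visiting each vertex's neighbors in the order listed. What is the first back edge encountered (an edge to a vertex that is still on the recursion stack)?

E→J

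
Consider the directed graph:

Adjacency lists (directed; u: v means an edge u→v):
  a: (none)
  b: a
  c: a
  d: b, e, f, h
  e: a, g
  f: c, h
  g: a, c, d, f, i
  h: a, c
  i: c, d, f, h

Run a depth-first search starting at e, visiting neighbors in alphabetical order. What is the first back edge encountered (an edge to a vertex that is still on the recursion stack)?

DFS from e (visiting neighbors in alphabetical order); mark gray on enter, black on exit:
e gray
  a gray
  a black
  g gray
    g→a: a black — skip
    c gray
      c→a: a black — skip
    c black
    d gray
      b gray
        b→a: a black — skip
      b black
      d→e: e is gray → back edge
First back edge: d → e.

d→e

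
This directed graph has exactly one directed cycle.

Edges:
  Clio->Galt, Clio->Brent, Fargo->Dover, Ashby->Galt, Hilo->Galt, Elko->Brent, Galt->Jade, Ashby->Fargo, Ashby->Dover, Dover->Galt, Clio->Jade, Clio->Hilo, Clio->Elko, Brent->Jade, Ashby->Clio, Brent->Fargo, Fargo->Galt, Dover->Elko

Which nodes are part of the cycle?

Elko, Brent, Dover, Fargo

DFS with gray/black marking from Fargo:
Fargo gray
  Galt gray
    Jade gray
    Jade black
  Galt black
  Dover gray
    Elko gray
      Brent gray
        Brent→Fargo: Fargo is gray → back edge
Back edge closes the cycle Fargo → Dover → Elko → Brent → Fargo; its vertices are {Elko, Brent, Dover, Fargo}.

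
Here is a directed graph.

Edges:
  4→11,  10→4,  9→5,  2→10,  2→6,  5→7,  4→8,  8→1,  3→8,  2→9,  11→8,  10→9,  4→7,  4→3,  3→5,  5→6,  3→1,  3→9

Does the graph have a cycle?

No

DFS with white/gray/black marking, starting from 4:
4 gray
  7 gray
  7 black
  8 gray
    1 gray
    1 black
  8 black
  11 gray
    11→8: 8 black — skip
  11 black
  3 gray
    9 gray
      5 gray
        6 gray
        6 black
        5→7: 7 black — skip
      5 black
    9 black
    3→8: 8 black — skip
    3→1: 1 black — skip
    3→5: 5 black — skip
  3 black
4 black
2 gray
  10 gray
    10→9: 9 black — skip
    10→4: 4 black — skip
  10 black
  2→6: 6 black — skip
  2→9: 9 black — skip
2 black
Every edge goes to a white or black vertex — no back edge, so the graph is acyclic.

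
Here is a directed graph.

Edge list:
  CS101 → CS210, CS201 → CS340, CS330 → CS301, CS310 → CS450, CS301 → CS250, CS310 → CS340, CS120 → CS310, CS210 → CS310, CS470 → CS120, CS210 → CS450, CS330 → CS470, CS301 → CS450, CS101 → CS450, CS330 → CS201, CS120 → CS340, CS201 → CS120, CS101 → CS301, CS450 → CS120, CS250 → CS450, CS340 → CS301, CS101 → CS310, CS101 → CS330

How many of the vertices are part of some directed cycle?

6

A vertex is on a directed cycle iff it belongs to a strongly connected component of size ≥ 2 (or has a self-loop).
The vertices on cycles are {CS120, CS250, CS301, CS310, CS340, CS450} — 6 in total.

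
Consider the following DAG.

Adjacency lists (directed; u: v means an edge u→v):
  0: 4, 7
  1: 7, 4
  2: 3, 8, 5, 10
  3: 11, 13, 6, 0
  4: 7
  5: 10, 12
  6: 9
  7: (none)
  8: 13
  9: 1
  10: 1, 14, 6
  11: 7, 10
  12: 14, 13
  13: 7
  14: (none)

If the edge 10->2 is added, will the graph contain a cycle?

Yes

Adding 10→2 creates a cycle iff 2 can already reach 10.
Path from 2: 2 → 10.
So 2 → … → 10 → 2 is a cycle.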